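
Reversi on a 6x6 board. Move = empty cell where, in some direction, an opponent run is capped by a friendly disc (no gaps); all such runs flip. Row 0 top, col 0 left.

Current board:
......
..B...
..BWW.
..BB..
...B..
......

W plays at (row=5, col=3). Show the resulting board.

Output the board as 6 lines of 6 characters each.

Answer: ......
..B...
..BWW.
..BW..
...W..
...W..

Derivation:
Place W at (5,3); scan 8 dirs for brackets.
Dir NW: first cell '.' (not opp) -> no flip
Dir N: opp run (4,3) (3,3) capped by W -> flip
Dir NE: first cell '.' (not opp) -> no flip
Dir W: first cell '.' (not opp) -> no flip
Dir E: first cell '.' (not opp) -> no flip
Dir SW: edge -> no flip
Dir S: edge -> no flip
Dir SE: edge -> no flip
All flips: (3,3) (4,3)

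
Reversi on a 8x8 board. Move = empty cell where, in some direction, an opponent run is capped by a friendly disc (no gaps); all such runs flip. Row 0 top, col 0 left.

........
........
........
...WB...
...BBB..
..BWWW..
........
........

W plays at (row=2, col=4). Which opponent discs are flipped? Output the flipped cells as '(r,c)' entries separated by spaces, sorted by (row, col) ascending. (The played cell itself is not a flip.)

Answer: (3,4) (4,4)

Derivation:
Dir NW: first cell '.' (not opp) -> no flip
Dir N: first cell '.' (not opp) -> no flip
Dir NE: first cell '.' (not opp) -> no flip
Dir W: first cell '.' (not opp) -> no flip
Dir E: first cell '.' (not opp) -> no flip
Dir SW: first cell 'W' (not opp) -> no flip
Dir S: opp run (3,4) (4,4) capped by W -> flip
Dir SE: first cell '.' (not opp) -> no flip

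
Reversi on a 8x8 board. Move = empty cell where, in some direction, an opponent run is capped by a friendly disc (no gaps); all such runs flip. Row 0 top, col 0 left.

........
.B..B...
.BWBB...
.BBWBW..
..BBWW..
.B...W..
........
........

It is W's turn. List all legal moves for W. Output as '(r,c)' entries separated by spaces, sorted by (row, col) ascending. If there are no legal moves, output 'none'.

(0,0): flips 1 -> legal
(0,1): no bracket -> illegal
(0,2): no bracket -> illegal
(0,3): no bracket -> illegal
(0,4): flips 3 -> legal
(0,5): no bracket -> illegal
(1,0): no bracket -> illegal
(1,2): flips 2 -> legal
(1,3): flips 2 -> legal
(1,5): flips 1 -> legal
(2,0): flips 1 -> legal
(2,5): flips 2 -> legal
(3,0): flips 2 -> legal
(4,0): flips 1 -> legal
(4,1): flips 2 -> legal
(5,0): no bracket -> illegal
(5,2): flips 2 -> legal
(5,3): flips 1 -> legal
(5,4): no bracket -> illegal
(6,0): flips 2 -> legal
(6,1): no bracket -> illegal
(6,2): no bracket -> illegal

Answer: (0,0) (0,4) (1,2) (1,3) (1,5) (2,0) (2,5) (3,0) (4,0) (4,1) (5,2) (5,3) (6,0)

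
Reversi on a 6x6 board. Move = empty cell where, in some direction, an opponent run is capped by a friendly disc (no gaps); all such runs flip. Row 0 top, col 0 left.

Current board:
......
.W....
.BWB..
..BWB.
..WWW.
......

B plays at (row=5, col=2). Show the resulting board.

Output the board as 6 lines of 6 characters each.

Answer: ......
.W....
.BWB..
..BWB.
..BBW.
..B...

Derivation:
Place B at (5,2); scan 8 dirs for brackets.
Dir NW: first cell '.' (not opp) -> no flip
Dir N: opp run (4,2) capped by B -> flip
Dir NE: opp run (4,3) capped by B -> flip
Dir W: first cell '.' (not opp) -> no flip
Dir E: first cell '.' (not opp) -> no flip
Dir SW: edge -> no flip
Dir S: edge -> no flip
Dir SE: edge -> no flip
All flips: (4,2) (4,3)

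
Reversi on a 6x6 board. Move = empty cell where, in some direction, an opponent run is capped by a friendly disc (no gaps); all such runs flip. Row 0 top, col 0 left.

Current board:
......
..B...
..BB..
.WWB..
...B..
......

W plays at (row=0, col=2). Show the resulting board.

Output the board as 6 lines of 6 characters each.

Answer: ..W...
..W...
..WB..
.WWB..
...B..
......

Derivation:
Place W at (0,2); scan 8 dirs for brackets.
Dir NW: edge -> no flip
Dir N: edge -> no flip
Dir NE: edge -> no flip
Dir W: first cell '.' (not opp) -> no flip
Dir E: first cell '.' (not opp) -> no flip
Dir SW: first cell '.' (not opp) -> no flip
Dir S: opp run (1,2) (2,2) capped by W -> flip
Dir SE: first cell '.' (not opp) -> no flip
All flips: (1,2) (2,2)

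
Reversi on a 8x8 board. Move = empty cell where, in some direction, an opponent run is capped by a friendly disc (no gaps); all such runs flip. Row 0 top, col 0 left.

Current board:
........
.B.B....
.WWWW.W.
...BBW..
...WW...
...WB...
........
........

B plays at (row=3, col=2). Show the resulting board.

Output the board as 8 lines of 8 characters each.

Answer: ........
.B.B....
.WWWW.W.
..BBBW..
...BW...
...WB...
........
........

Derivation:
Place B at (3,2); scan 8 dirs for brackets.
Dir NW: opp run (2,1), next='.' -> no flip
Dir N: opp run (2,2), next='.' -> no flip
Dir NE: opp run (2,3), next='.' -> no flip
Dir W: first cell '.' (not opp) -> no flip
Dir E: first cell 'B' (not opp) -> no flip
Dir SW: first cell '.' (not opp) -> no flip
Dir S: first cell '.' (not opp) -> no flip
Dir SE: opp run (4,3) capped by B -> flip
All flips: (4,3)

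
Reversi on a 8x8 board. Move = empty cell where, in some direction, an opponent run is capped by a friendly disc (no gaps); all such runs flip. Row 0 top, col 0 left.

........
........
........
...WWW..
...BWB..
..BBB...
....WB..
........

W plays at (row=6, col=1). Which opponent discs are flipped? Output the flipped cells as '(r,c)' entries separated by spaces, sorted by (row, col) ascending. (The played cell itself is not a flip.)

Answer: (4,3) (5,2)

Derivation:
Dir NW: first cell '.' (not opp) -> no flip
Dir N: first cell '.' (not opp) -> no flip
Dir NE: opp run (5,2) (4,3) capped by W -> flip
Dir W: first cell '.' (not opp) -> no flip
Dir E: first cell '.' (not opp) -> no flip
Dir SW: first cell '.' (not opp) -> no flip
Dir S: first cell '.' (not opp) -> no flip
Dir SE: first cell '.' (not opp) -> no flip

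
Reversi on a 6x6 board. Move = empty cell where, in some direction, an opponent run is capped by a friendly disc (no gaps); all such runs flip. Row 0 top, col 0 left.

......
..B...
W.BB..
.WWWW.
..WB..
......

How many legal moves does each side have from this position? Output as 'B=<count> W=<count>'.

-- B to move --
(1,0): no bracket -> illegal
(1,1): no bracket -> illegal
(2,1): flips 1 -> legal
(2,4): no bracket -> illegal
(2,5): flips 1 -> legal
(3,0): no bracket -> illegal
(3,5): no bracket -> illegal
(4,0): flips 1 -> legal
(4,1): flips 2 -> legal
(4,4): flips 1 -> legal
(4,5): flips 1 -> legal
(5,1): no bracket -> illegal
(5,2): flips 2 -> legal
(5,3): no bracket -> illegal
B mobility = 7
-- W to move --
(0,1): flips 2 -> legal
(0,2): flips 2 -> legal
(0,3): no bracket -> illegal
(1,1): flips 1 -> legal
(1,3): flips 2 -> legal
(1,4): flips 1 -> legal
(2,1): no bracket -> illegal
(2,4): no bracket -> illegal
(4,4): flips 1 -> legal
(5,2): flips 1 -> legal
(5,3): flips 1 -> legal
(5,4): flips 1 -> legal
W mobility = 9

Answer: B=7 W=9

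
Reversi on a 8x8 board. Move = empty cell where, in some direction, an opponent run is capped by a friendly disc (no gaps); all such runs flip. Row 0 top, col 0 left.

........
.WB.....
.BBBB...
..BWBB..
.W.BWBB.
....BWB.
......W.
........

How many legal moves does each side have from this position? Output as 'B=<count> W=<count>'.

Answer: B=10 W=13

Derivation:
-- B to move --
(0,0): flips 1 -> legal
(0,1): flips 1 -> legal
(0,2): no bracket -> illegal
(1,0): flips 1 -> legal
(2,0): no bracket -> illegal
(3,0): no bracket -> illegal
(3,1): no bracket -> illegal
(4,0): no bracket -> illegal
(4,2): flips 1 -> legal
(5,0): flips 1 -> legal
(5,1): no bracket -> illegal
(5,2): no bracket -> illegal
(5,3): flips 1 -> legal
(5,7): no bracket -> illegal
(6,4): flips 1 -> legal
(6,5): flips 1 -> legal
(6,7): no bracket -> illegal
(7,5): no bracket -> illegal
(7,6): flips 1 -> legal
(7,7): flips 4 -> legal
B mobility = 10
-- W to move --
(0,1): no bracket -> illegal
(0,2): no bracket -> illegal
(0,3): no bracket -> illegal
(1,0): no bracket -> illegal
(1,3): flips 2 -> legal
(1,4): flips 4 -> legal
(1,5): flips 1 -> legal
(2,0): no bracket -> illegal
(2,5): flips 2 -> legal
(2,6): flips 1 -> legal
(3,0): no bracket -> illegal
(3,1): flips 2 -> legal
(3,6): flips 4 -> legal
(3,7): flips 1 -> legal
(4,2): flips 1 -> legal
(4,7): flips 2 -> legal
(5,2): no bracket -> illegal
(5,3): flips 2 -> legal
(5,7): flips 1 -> legal
(6,3): no bracket -> illegal
(6,4): flips 1 -> legal
(6,5): no bracket -> illegal
(6,7): no bracket -> illegal
W mobility = 13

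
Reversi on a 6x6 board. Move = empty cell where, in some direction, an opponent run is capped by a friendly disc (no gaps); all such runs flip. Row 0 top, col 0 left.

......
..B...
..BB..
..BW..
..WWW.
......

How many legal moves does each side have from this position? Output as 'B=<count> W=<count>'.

-- B to move --
(2,4): no bracket -> illegal
(3,1): no bracket -> illegal
(3,4): flips 1 -> legal
(3,5): no bracket -> illegal
(4,1): no bracket -> illegal
(4,5): no bracket -> illegal
(5,1): no bracket -> illegal
(5,2): flips 1 -> legal
(5,3): flips 2 -> legal
(5,4): flips 1 -> legal
(5,5): flips 2 -> legal
B mobility = 5
-- W to move --
(0,1): no bracket -> illegal
(0,2): flips 3 -> legal
(0,3): no bracket -> illegal
(1,1): flips 1 -> legal
(1,3): flips 1 -> legal
(1,4): no bracket -> illegal
(2,1): flips 1 -> legal
(2,4): no bracket -> illegal
(3,1): flips 1 -> legal
(3,4): no bracket -> illegal
(4,1): no bracket -> illegal
W mobility = 5

Answer: B=5 W=5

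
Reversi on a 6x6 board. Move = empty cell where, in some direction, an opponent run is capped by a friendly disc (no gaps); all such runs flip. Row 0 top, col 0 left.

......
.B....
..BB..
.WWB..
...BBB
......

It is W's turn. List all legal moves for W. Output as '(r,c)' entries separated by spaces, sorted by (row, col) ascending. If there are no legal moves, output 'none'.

(0,0): no bracket -> illegal
(0,1): no bracket -> illegal
(0,2): no bracket -> illegal
(1,0): no bracket -> illegal
(1,2): flips 1 -> legal
(1,3): flips 1 -> legal
(1,4): flips 1 -> legal
(2,0): no bracket -> illegal
(2,1): no bracket -> illegal
(2,4): no bracket -> illegal
(3,4): flips 1 -> legal
(3,5): no bracket -> illegal
(4,2): no bracket -> illegal
(5,2): no bracket -> illegal
(5,3): no bracket -> illegal
(5,4): flips 1 -> legal
(5,5): no bracket -> illegal

Answer: (1,2) (1,3) (1,4) (3,4) (5,4)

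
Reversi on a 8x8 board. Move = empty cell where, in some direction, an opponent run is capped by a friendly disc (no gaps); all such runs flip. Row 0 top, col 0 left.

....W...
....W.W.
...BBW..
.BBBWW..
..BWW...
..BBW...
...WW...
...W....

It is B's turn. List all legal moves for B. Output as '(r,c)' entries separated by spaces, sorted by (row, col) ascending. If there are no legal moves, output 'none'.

(0,3): no bracket -> illegal
(0,5): flips 1 -> legal
(0,6): no bracket -> illegal
(0,7): flips 4 -> legal
(1,3): no bracket -> illegal
(1,5): no bracket -> illegal
(1,7): no bracket -> illegal
(2,6): flips 3 -> legal
(2,7): no bracket -> illegal
(3,6): flips 2 -> legal
(4,5): flips 3 -> legal
(4,6): flips 1 -> legal
(5,5): flips 2 -> legal
(6,2): no bracket -> illegal
(6,5): flips 2 -> legal
(7,2): no bracket -> illegal
(7,4): flips 5 -> legal
(7,5): flips 1 -> legal

Answer: (0,5) (0,7) (2,6) (3,6) (4,5) (4,6) (5,5) (6,5) (7,4) (7,5)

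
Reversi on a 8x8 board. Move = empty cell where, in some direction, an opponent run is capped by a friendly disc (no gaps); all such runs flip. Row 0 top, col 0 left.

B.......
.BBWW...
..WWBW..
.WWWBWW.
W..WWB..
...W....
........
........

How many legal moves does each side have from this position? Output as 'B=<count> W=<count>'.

-- B to move --
(0,2): flips 1 -> legal
(0,3): no bracket -> illegal
(0,4): flips 1 -> legal
(0,5): no bracket -> illegal
(1,5): flips 4 -> legal
(1,6): flips 1 -> legal
(2,0): no bracket -> illegal
(2,1): flips 2 -> legal
(2,6): flips 1 -> legal
(2,7): flips 1 -> legal
(3,0): flips 3 -> legal
(3,7): flips 2 -> legal
(4,1): no bracket -> illegal
(4,2): flips 5 -> legal
(4,6): flips 1 -> legal
(4,7): no bracket -> illegal
(5,0): no bracket -> illegal
(5,1): no bracket -> illegal
(5,2): flips 1 -> legal
(5,4): flips 1 -> legal
(5,5): flips 3 -> legal
(6,2): no bracket -> illegal
(6,3): no bracket -> illegal
(6,4): no bracket -> illegal
B mobility = 14
-- W to move --
(0,1): flips 1 -> legal
(0,2): flips 1 -> legal
(0,3): no bracket -> illegal
(1,0): flips 2 -> legal
(1,5): flips 1 -> legal
(2,0): no bracket -> illegal
(2,1): no bracket -> illegal
(4,6): flips 1 -> legal
(5,4): flips 1 -> legal
(5,5): flips 1 -> legal
(5,6): flips 2 -> legal
W mobility = 8

Answer: B=14 W=8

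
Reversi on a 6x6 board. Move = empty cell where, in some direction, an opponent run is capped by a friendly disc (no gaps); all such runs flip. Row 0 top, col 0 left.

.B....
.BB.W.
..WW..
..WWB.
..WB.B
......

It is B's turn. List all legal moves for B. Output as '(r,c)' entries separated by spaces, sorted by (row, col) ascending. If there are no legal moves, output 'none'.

(0,3): no bracket -> illegal
(0,4): no bracket -> illegal
(0,5): no bracket -> illegal
(1,3): flips 2 -> legal
(1,5): no bracket -> illegal
(2,1): flips 1 -> legal
(2,4): no bracket -> illegal
(2,5): no bracket -> illegal
(3,1): flips 2 -> legal
(4,1): flips 1 -> legal
(4,4): flips 2 -> legal
(5,1): no bracket -> illegal
(5,2): flips 3 -> legal
(5,3): no bracket -> illegal

Answer: (1,3) (2,1) (3,1) (4,1) (4,4) (5,2)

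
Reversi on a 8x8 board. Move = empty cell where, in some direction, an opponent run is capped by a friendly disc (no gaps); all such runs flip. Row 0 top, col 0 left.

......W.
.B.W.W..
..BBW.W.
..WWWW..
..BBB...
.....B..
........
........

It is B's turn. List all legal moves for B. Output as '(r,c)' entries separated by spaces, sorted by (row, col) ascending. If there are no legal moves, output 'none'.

Answer: (0,3) (0,4) (1,4) (1,7) (2,1) (2,5) (4,1) (4,5)

Derivation:
(0,2): no bracket -> illegal
(0,3): flips 1 -> legal
(0,4): flips 1 -> legal
(0,5): no bracket -> illegal
(0,7): no bracket -> illegal
(1,2): no bracket -> illegal
(1,4): flips 2 -> legal
(1,6): no bracket -> illegal
(1,7): flips 2 -> legal
(2,1): flips 1 -> legal
(2,5): flips 2 -> legal
(2,7): no bracket -> illegal
(3,1): no bracket -> illegal
(3,6): no bracket -> illegal
(3,7): no bracket -> illegal
(4,1): flips 1 -> legal
(4,5): flips 1 -> legal
(4,6): no bracket -> illegal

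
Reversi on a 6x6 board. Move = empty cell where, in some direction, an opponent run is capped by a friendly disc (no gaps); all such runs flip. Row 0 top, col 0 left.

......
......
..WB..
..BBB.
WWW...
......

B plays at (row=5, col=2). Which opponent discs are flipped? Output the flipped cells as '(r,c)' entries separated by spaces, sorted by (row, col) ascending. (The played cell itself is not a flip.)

Answer: (4,2)

Derivation:
Dir NW: opp run (4,1), next='.' -> no flip
Dir N: opp run (4,2) capped by B -> flip
Dir NE: first cell '.' (not opp) -> no flip
Dir W: first cell '.' (not opp) -> no flip
Dir E: first cell '.' (not opp) -> no flip
Dir SW: edge -> no flip
Dir S: edge -> no flip
Dir SE: edge -> no flip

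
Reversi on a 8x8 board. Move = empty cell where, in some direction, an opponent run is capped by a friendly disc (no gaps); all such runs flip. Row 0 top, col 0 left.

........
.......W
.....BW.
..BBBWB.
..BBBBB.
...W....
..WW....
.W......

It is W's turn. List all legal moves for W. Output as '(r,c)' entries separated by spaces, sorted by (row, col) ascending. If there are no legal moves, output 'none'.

Answer: (1,5) (2,3) (2,4) (3,1) (3,7) (5,5) (5,6) (5,7)

Derivation:
(1,4): no bracket -> illegal
(1,5): flips 1 -> legal
(1,6): no bracket -> illegal
(2,1): no bracket -> illegal
(2,2): no bracket -> illegal
(2,3): flips 2 -> legal
(2,4): flips 1 -> legal
(2,7): no bracket -> illegal
(3,1): flips 4 -> legal
(3,7): flips 1 -> legal
(4,1): no bracket -> illegal
(4,7): no bracket -> illegal
(5,1): no bracket -> illegal
(5,2): no bracket -> illegal
(5,4): no bracket -> illegal
(5,5): flips 1 -> legal
(5,6): flips 2 -> legal
(5,7): flips 1 -> legal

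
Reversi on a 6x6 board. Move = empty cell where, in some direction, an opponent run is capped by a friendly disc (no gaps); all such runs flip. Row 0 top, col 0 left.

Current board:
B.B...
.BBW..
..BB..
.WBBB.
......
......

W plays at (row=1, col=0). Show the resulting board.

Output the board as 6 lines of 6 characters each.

Place W at (1,0); scan 8 dirs for brackets.
Dir NW: edge -> no flip
Dir N: opp run (0,0), next=edge -> no flip
Dir NE: first cell '.' (not opp) -> no flip
Dir W: edge -> no flip
Dir E: opp run (1,1) (1,2) capped by W -> flip
Dir SW: edge -> no flip
Dir S: first cell '.' (not opp) -> no flip
Dir SE: first cell '.' (not opp) -> no flip
All flips: (1,1) (1,2)

Answer: B.B...
WWWW..
..BB..
.WBBB.
......
......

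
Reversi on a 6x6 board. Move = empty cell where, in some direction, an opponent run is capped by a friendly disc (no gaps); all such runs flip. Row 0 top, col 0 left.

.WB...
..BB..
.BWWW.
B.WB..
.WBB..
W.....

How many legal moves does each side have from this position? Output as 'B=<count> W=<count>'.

Answer: B=9 W=10

Derivation:
-- B to move --
(0,0): flips 1 -> legal
(1,0): no bracket -> illegal
(1,1): flips 1 -> legal
(1,4): no bracket -> illegal
(1,5): flips 1 -> legal
(2,5): flips 3 -> legal
(3,1): flips 2 -> legal
(3,4): flips 1 -> legal
(3,5): flips 1 -> legal
(4,0): flips 1 -> legal
(5,1): no bracket -> illegal
(5,2): flips 1 -> legal
B mobility = 9
-- W to move --
(0,3): flips 2 -> legal
(0,4): flips 1 -> legal
(1,0): flips 1 -> legal
(1,1): no bracket -> illegal
(1,4): no bracket -> illegal
(2,0): flips 1 -> legal
(3,1): no bracket -> illegal
(3,4): flips 1 -> legal
(4,0): no bracket -> illegal
(4,4): flips 3 -> legal
(5,1): flips 2 -> legal
(5,2): flips 1 -> legal
(5,3): flips 2 -> legal
(5,4): flips 1 -> legal
W mobility = 10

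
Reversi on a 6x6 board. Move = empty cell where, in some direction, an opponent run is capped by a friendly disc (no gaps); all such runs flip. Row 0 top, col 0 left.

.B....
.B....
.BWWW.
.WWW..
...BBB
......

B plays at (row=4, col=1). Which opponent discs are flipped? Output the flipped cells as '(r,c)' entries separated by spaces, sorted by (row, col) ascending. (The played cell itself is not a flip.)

Dir NW: first cell '.' (not opp) -> no flip
Dir N: opp run (3,1) capped by B -> flip
Dir NE: opp run (3,2) (2,3), next='.' -> no flip
Dir W: first cell '.' (not opp) -> no flip
Dir E: first cell '.' (not opp) -> no flip
Dir SW: first cell '.' (not opp) -> no flip
Dir S: first cell '.' (not opp) -> no flip
Dir SE: first cell '.' (not opp) -> no flip

Answer: (3,1)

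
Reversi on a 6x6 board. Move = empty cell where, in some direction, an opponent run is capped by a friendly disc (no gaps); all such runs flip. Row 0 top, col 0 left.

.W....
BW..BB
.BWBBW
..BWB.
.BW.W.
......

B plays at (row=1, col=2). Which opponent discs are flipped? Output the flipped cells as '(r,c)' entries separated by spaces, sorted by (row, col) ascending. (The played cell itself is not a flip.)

Dir NW: opp run (0,1), next=edge -> no flip
Dir N: first cell '.' (not opp) -> no flip
Dir NE: first cell '.' (not opp) -> no flip
Dir W: opp run (1,1) capped by B -> flip
Dir E: first cell '.' (not opp) -> no flip
Dir SW: first cell 'B' (not opp) -> no flip
Dir S: opp run (2,2) capped by B -> flip
Dir SE: first cell 'B' (not opp) -> no flip

Answer: (1,1) (2,2)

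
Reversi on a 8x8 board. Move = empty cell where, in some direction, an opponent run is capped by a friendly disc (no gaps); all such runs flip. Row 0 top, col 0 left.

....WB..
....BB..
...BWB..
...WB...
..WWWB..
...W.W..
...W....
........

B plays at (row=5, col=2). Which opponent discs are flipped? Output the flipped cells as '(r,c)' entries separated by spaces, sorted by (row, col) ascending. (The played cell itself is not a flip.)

Answer: (4,3)

Derivation:
Dir NW: first cell '.' (not opp) -> no flip
Dir N: opp run (4,2), next='.' -> no flip
Dir NE: opp run (4,3) capped by B -> flip
Dir W: first cell '.' (not opp) -> no flip
Dir E: opp run (5,3), next='.' -> no flip
Dir SW: first cell '.' (not opp) -> no flip
Dir S: first cell '.' (not opp) -> no flip
Dir SE: opp run (6,3), next='.' -> no flip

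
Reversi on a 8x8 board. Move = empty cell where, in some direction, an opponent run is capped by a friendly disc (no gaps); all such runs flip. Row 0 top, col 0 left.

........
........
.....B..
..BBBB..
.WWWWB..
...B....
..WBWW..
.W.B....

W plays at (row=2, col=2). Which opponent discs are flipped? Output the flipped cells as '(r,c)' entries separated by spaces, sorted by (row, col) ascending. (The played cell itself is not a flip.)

Dir NW: first cell '.' (not opp) -> no flip
Dir N: first cell '.' (not opp) -> no flip
Dir NE: first cell '.' (not opp) -> no flip
Dir W: first cell '.' (not opp) -> no flip
Dir E: first cell '.' (not opp) -> no flip
Dir SW: first cell '.' (not opp) -> no flip
Dir S: opp run (3,2) capped by W -> flip
Dir SE: opp run (3,3) capped by W -> flip

Answer: (3,2) (3,3)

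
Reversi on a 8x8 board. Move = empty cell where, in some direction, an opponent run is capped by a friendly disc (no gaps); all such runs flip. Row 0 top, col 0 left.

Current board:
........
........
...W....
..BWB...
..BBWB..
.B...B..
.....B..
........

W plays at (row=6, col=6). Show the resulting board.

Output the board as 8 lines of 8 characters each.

Answer: ........
........
...W....
..BWB...
..BBWB..
.B...W..
.....BW.
........

Derivation:
Place W at (6,6); scan 8 dirs for brackets.
Dir NW: opp run (5,5) capped by W -> flip
Dir N: first cell '.' (not opp) -> no flip
Dir NE: first cell '.' (not opp) -> no flip
Dir W: opp run (6,5), next='.' -> no flip
Dir E: first cell '.' (not opp) -> no flip
Dir SW: first cell '.' (not opp) -> no flip
Dir S: first cell '.' (not opp) -> no flip
Dir SE: first cell '.' (not opp) -> no flip
All flips: (5,5)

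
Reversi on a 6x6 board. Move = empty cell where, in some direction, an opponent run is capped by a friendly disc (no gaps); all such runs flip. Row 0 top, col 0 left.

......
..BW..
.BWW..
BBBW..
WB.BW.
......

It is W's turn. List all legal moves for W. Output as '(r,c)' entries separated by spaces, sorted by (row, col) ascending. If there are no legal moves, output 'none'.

(0,1): flips 1 -> legal
(0,2): flips 1 -> legal
(0,3): no bracket -> illegal
(1,0): no bracket -> illegal
(1,1): flips 1 -> legal
(2,0): flips 2 -> legal
(3,4): no bracket -> illegal
(4,2): flips 3 -> legal
(5,0): flips 2 -> legal
(5,1): no bracket -> illegal
(5,2): no bracket -> illegal
(5,3): flips 1 -> legal
(5,4): no bracket -> illegal

Answer: (0,1) (0,2) (1,1) (2,0) (4,2) (5,0) (5,3)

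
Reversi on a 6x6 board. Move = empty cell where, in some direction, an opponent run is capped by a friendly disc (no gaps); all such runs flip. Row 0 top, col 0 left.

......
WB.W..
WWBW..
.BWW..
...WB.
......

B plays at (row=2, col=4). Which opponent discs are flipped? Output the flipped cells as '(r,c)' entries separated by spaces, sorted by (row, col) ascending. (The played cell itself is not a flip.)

Answer: (2,3)

Derivation:
Dir NW: opp run (1,3), next='.' -> no flip
Dir N: first cell '.' (not opp) -> no flip
Dir NE: first cell '.' (not opp) -> no flip
Dir W: opp run (2,3) capped by B -> flip
Dir E: first cell '.' (not opp) -> no flip
Dir SW: opp run (3,3), next='.' -> no flip
Dir S: first cell '.' (not opp) -> no flip
Dir SE: first cell '.' (not opp) -> no flip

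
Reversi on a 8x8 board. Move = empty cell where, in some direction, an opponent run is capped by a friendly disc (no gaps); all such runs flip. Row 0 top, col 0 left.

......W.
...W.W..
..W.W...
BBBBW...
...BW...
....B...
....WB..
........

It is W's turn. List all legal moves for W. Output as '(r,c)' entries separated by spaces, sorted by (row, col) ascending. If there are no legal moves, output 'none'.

Answer: (4,0) (4,2) (5,2) (6,6)

Derivation:
(2,0): no bracket -> illegal
(2,1): no bracket -> illegal
(2,3): no bracket -> illegal
(4,0): flips 1 -> legal
(4,1): no bracket -> illegal
(4,2): flips 3 -> legal
(4,5): no bracket -> illegal
(5,2): flips 1 -> legal
(5,3): no bracket -> illegal
(5,5): no bracket -> illegal
(5,6): no bracket -> illegal
(6,3): no bracket -> illegal
(6,6): flips 1 -> legal
(7,4): no bracket -> illegal
(7,5): no bracket -> illegal
(7,6): no bracket -> illegal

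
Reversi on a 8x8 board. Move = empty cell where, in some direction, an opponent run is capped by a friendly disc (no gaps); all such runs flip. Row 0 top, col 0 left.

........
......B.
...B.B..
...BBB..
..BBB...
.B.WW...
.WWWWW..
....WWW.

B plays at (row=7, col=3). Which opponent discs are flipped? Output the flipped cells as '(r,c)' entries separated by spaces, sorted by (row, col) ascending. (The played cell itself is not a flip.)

Answer: (5,3) (6,2) (6,3)

Derivation:
Dir NW: opp run (6,2) capped by B -> flip
Dir N: opp run (6,3) (5,3) capped by B -> flip
Dir NE: opp run (6,4), next='.' -> no flip
Dir W: first cell '.' (not opp) -> no flip
Dir E: opp run (7,4) (7,5) (7,6), next='.' -> no flip
Dir SW: edge -> no flip
Dir S: edge -> no flip
Dir SE: edge -> no flip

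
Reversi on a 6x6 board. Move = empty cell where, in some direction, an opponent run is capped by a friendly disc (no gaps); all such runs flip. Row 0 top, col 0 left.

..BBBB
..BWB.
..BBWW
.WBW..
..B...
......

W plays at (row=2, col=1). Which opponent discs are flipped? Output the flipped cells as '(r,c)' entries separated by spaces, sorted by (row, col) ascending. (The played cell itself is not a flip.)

Dir NW: first cell '.' (not opp) -> no flip
Dir N: first cell '.' (not opp) -> no flip
Dir NE: opp run (1,2) (0,3), next=edge -> no flip
Dir W: first cell '.' (not opp) -> no flip
Dir E: opp run (2,2) (2,3) capped by W -> flip
Dir SW: first cell '.' (not opp) -> no flip
Dir S: first cell 'W' (not opp) -> no flip
Dir SE: opp run (3,2), next='.' -> no flip

Answer: (2,2) (2,3)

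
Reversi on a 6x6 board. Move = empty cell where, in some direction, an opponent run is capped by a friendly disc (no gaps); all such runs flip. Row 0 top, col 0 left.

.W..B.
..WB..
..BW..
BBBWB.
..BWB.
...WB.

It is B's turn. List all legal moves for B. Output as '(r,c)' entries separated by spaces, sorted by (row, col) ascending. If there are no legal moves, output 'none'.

(0,0): no bracket -> illegal
(0,2): flips 1 -> legal
(0,3): no bracket -> illegal
(1,0): no bracket -> illegal
(1,1): flips 1 -> legal
(1,4): flips 1 -> legal
(2,1): no bracket -> illegal
(2,4): flips 2 -> legal
(5,2): flips 2 -> legal

Answer: (0,2) (1,1) (1,4) (2,4) (5,2)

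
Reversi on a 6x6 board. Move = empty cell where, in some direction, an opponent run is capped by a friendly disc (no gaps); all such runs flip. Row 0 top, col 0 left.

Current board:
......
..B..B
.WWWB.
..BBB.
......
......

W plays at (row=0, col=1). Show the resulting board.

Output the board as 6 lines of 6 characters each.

Place W at (0,1); scan 8 dirs for brackets.
Dir NW: edge -> no flip
Dir N: edge -> no flip
Dir NE: edge -> no flip
Dir W: first cell '.' (not opp) -> no flip
Dir E: first cell '.' (not opp) -> no flip
Dir SW: first cell '.' (not opp) -> no flip
Dir S: first cell '.' (not opp) -> no flip
Dir SE: opp run (1,2) capped by W -> flip
All flips: (1,2)

Answer: .W....
..W..B
.WWWB.
..BBB.
......
......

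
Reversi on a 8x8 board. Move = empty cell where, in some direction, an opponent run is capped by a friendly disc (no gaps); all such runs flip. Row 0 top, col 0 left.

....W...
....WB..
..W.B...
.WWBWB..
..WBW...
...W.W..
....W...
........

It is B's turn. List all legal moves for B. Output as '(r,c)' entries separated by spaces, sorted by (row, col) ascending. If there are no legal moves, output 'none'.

Answer: (1,1) (1,3) (2,1) (2,5) (3,0) (4,1) (4,5) (5,1) (5,4) (6,2) (6,3) (6,6)

Derivation:
(0,3): no bracket -> illegal
(0,5): no bracket -> illegal
(1,1): flips 1 -> legal
(1,2): no bracket -> illegal
(1,3): flips 1 -> legal
(2,0): no bracket -> illegal
(2,1): flips 1 -> legal
(2,3): no bracket -> illegal
(2,5): flips 1 -> legal
(3,0): flips 2 -> legal
(4,0): no bracket -> illegal
(4,1): flips 1 -> legal
(4,5): flips 1 -> legal
(4,6): no bracket -> illegal
(5,1): flips 1 -> legal
(5,2): no bracket -> illegal
(5,4): flips 2 -> legal
(5,6): no bracket -> illegal
(6,2): flips 2 -> legal
(6,3): flips 1 -> legal
(6,5): no bracket -> illegal
(6,6): flips 2 -> legal
(7,3): no bracket -> illegal
(7,4): no bracket -> illegal
(7,5): no bracket -> illegal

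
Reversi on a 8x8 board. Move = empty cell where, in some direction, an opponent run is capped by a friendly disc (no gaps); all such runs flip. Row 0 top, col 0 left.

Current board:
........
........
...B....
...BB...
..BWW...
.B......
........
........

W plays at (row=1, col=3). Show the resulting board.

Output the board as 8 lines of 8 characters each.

Answer: ........
...W....
...W....
...WB...
..BWW...
.B......
........
........

Derivation:
Place W at (1,3); scan 8 dirs for brackets.
Dir NW: first cell '.' (not opp) -> no flip
Dir N: first cell '.' (not opp) -> no flip
Dir NE: first cell '.' (not opp) -> no flip
Dir W: first cell '.' (not opp) -> no flip
Dir E: first cell '.' (not opp) -> no flip
Dir SW: first cell '.' (not opp) -> no flip
Dir S: opp run (2,3) (3,3) capped by W -> flip
Dir SE: first cell '.' (not opp) -> no flip
All flips: (2,3) (3,3)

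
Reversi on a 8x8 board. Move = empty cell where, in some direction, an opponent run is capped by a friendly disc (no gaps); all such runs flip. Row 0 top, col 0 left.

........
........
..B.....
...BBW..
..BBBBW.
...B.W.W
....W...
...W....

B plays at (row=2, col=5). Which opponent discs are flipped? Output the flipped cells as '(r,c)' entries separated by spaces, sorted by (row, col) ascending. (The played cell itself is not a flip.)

Answer: (3,5)

Derivation:
Dir NW: first cell '.' (not opp) -> no flip
Dir N: first cell '.' (not opp) -> no flip
Dir NE: first cell '.' (not opp) -> no flip
Dir W: first cell '.' (not opp) -> no flip
Dir E: first cell '.' (not opp) -> no flip
Dir SW: first cell 'B' (not opp) -> no flip
Dir S: opp run (3,5) capped by B -> flip
Dir SE: first cell '.' (not opp) -> no flip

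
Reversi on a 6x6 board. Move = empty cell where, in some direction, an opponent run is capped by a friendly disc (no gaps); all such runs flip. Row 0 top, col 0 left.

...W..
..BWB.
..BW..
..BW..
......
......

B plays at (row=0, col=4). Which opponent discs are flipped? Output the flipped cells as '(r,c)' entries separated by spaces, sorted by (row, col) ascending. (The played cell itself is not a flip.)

Answer: (1,3)

Derivation:
Dir NW: edge -> no flip
Dir N: edge -> no flip
Dir NE: edge -> no flip
Dir W: opp run (0,3), next='.' -> no flip
Dir E: first cell '.' (not opp) -> no flip
Dir SW: opp run (1,3) capped by B -> flip
Dir S: first cell 'B' (not opp) -> no flip
Dir SE: first cell '.' (not opp) -> no flip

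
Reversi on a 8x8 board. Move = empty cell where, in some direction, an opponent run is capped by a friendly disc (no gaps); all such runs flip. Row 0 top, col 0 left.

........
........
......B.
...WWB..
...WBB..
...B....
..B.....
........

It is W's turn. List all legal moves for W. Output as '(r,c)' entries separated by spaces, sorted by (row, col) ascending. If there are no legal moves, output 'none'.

(1,5): no bracket -> illegal
(1,6): no bracket -> illegal
(1,7): no bracket -> illegal
(2,4): no bracket -> illegal
(2,5): no bracket -> illegal
(2,7): no bracket -> illegal
(3,6): flips 1 -> legal
(3,7): no bracket -> illegal
(4,2): no bracket -> illegal
(4,6): flips 2 -> legal
(5,1): no bracket -> illegal
(5,2): no bracket -> illegal
(5,4): flips 1 -> legal
(5,5): flips 1 -> legal
(5,6): flips 1 -> legal
(6,1): no bracket -> illegal
(6,3): flips 1 -> legal
(6,4): no bracket -> illegal
(7,1): no bracket -> illegal
(7,2): no bracket -> illegal
(7,3): no bracket -> illegal

Answer: (3,6) (4,6) (5,4) (5,5) (5,6) (6,3)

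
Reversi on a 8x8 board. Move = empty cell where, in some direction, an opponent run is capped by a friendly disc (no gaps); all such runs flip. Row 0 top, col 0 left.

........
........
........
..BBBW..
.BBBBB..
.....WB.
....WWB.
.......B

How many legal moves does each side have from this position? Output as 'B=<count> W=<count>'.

Answer: B=7 W=6

Derivation:
-- B to move --
(2,4): no bracket -> illegal
(2,5): flips 1 -> legal
(2,6): flips 1 -> legal
(3,6): flips 1 -> legal
(4,6): no bracket -> illegal
(5,3): no bracket -> illegal
(5,4): flips 1 -> legal
(6,3): flips 2 -> legal
(7,3): no bracket -> illegal
(7,4): flips 1 -> legal
(7,5): flips 2 -> legal
(7,6): no bracket -> illegal
B mobility = 7
-- W to move --
(2,1): no bracket -> illegal
(2,2): flips 2 -> legal
(2,3): no bracket -> illegal
(2,4): no bracket -> illegal
(2,5): no bracket -> illegal
(3,0): no bracket -> illegal
(3,1): flips 3 -> legal
(3,6): no bracket -> illegal
(4,0): no bracket -> illegal
(4,6): no bracket -> illegal
(4,7): flips 1 -> legal
(5,0): no bracket -> illegal
(5,1): no bracket -> illegal
(5,2): no bracket -> illegal
(5,3): flips 1 -> legal
(5,4): no bracket -> illegal
(5,7): flips 1 -> legal
(6,7): flips 1 -> legal
(7,5): no bracket -> illegal
(7,6): no bracket -> illegal
W mobility = 6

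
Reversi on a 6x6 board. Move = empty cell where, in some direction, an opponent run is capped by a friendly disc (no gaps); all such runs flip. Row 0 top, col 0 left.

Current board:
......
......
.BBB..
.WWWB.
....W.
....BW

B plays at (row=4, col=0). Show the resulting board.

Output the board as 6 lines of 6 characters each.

Place B at (4,0); scan 8 dirs for brackets.
Dir NW: edge -> no flip
Dir N: first cell '.' (not opp) -> no flip
Dir NE: opp run (3,1) capped by B -> flip
Dir W: edge -> no flip
Dir E: first cell '.' (not opp) -> no flip
Dir SW: edge -> no flip
Dir S: first cell '.' (not opp) -> no flip
Dir SE: first cell '.' (not opp) -> no flip
All flips: (3,1)

Answer: ......
......
.BBB..
.BWWB.
B...W.
....BW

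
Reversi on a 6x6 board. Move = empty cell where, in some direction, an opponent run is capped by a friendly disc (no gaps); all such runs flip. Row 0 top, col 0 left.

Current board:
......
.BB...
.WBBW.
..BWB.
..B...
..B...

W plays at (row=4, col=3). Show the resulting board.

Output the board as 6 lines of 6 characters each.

Answer: ......
.BB...
.WBBW.
..WWB.
..BW..
..B...

Derivation:
Place W at (4,3); scan 8 dirs for brackets.
Dir NW: opp run (3,2) capped by W -> flip
Dir N: first cell 'W' (not opp) -> no flip
Dir NE: opp run (3,4), next='.' -> no flip
Dir W: opp run (4,2), next='.' -> no flip
Dir E: first cell '.' (not opp) -> no flip
Dir SW: opp run (5,2), next=edge -> no flip
Dir S: first cell '.' (not opp) -> no flip
Dir SE: first cell '.' (not opp) -> no flip
All flips: (3,2)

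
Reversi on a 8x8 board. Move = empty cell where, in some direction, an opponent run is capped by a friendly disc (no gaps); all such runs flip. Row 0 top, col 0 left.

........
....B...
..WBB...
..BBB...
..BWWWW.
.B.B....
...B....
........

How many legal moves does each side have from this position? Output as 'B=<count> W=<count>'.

-- B to move --
(1,1): flips 1 -> legal
(1,2): flips 1 -> legal
(1,3): no bracket -> illegal
(2,1): flips 1 -> legal
(3,1): no bracket -> illegal
(3,5): flips 1 -> legal
(3,6): no bracket -> illegal
(3,7): no bracket -> illegal
(4,7): flips 4 -> legal
(5,2): flips 1 -> legal
(5,4): flips 2 -> legal
(5,5): flips 1 -> legal
(5,6): flips 1 -> legal
(5,7): no bracket -> illegal
B mobility = 9
-- W to move --
(0,3): no bracket -> illegal
(0,4): flips 3 -> legal
(0,5): no bracket -> illegal
(1,2): flips 2 -> legal
(1,3): flips 2 -> legal
(1,5): no bracket -> illegal
(2,1): flips 1 -> legal
(2,5): flips 3 -> legal
(3,1): no bracket -> illegal
(3,5): no bracket -> illegal
(4,0): no bracket -> illegal
(4,1): flips 1 -> legal
(5,0): no bracket -> illegal
(5,2): flips 2 -> legal
(5,4): no bracket -> illegal
(6,0): no bracket -> illegal
(6,1): no bracket -> illegal
(6,2): flips 1 -> legal
(6,4): no bracket -> illegal
(7,2): no bracket -> illegal
(7,3): flips 2 -> legal
(7,4): no bracket -> illegal
W mobility = 9

Answer: B=9 W=9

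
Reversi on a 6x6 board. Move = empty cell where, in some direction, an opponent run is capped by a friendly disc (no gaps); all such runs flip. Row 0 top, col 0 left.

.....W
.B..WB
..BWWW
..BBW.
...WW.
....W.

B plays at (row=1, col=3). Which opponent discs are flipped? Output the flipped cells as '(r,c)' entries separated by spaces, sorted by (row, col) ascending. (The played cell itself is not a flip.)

Answer: (1,4) (2,3)

Derivation:
Dir NW: first cell '.' (not opp) -> no flip
Dir N: first cell '.' (not opp) -> no flip
Dir NE: first cell '.' (not opp) -> no flip
Dir W: first cell '.' (not opp) -> no flip
Dir E: opp run (1,4) capped by B -> flip
Dir SW: first cell 'B' (not opp) -> no flip
Dir S: opp run (2,3) capped by B -> flip
Dir SE: opp run (2,4), next='.' -> no flip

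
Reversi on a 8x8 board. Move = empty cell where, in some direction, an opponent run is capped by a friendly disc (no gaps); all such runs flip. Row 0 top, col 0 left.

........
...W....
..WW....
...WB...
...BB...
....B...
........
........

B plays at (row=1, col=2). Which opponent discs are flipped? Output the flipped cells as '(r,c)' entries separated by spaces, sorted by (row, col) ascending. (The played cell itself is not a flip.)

Dir NW: first cell '.' (not opp) -> no flip
Dir N: first cell '.' (not opp) -> no flip
Dir NE: first cell '.' (not opp) -> no flip
Dir W: first cell '.' (not opp) -> no flip
Dir E: opp run (1,3), next='.' -> no flip
Dir SW: first cell '.' (not opp) -> no flip
Dir S: opp run (2,2), next='.' -> no flip
Dir SE: opp run (2,3) capped by B -> flip

Answer: (2,3)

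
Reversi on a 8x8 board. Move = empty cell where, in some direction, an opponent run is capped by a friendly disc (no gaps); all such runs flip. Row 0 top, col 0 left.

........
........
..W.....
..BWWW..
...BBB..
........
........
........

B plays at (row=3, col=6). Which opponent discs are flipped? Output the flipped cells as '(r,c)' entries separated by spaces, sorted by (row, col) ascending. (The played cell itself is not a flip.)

Dir NW: first cell '.' (not opp) -> no flip
Dir N: first cell '.' (not opp) -> no flip
Dir NE: first cell '.' (not opp) -> no flip
Dir W: opp run (3,5) (3,4) (3,3) capped by B -> flip
Dir E: first cell '.' (not opp) -> no flip
Dir SW: first cell 'B' (not opp) -> no flip
Dir S: first cell '.' (not opp) -> no flip
Dir SE: first cell '.' (not opp) -> no flip

Answer: (3,3) (3,4) (3,5)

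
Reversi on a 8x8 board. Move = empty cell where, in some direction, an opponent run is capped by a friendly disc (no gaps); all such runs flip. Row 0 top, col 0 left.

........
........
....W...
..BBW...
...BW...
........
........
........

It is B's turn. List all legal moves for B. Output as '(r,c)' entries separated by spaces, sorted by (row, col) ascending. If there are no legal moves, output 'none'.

Answer: (1,5) (2,5) (3,5) (4,5) (5,5)

Derivation:
(1,3): no bracket -> illegal
(1,4): no bracket -> illegal
(1,5): flips 1 -> legal
(2,3): no bracket -> illegal
(2,5): flips 1 -> legal
(3,5): flips 1 -> legal
(4,5): flips 1 -> legal
(5,3): no bracket -> illegal
(5,4): no bracket -> illegal
(5,5): flips 1 -> legal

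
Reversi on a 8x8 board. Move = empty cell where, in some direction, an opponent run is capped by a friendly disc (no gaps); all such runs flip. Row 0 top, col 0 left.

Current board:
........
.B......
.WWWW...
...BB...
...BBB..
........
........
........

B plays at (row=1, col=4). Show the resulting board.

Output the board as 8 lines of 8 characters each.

Place B at (1,4); scan 8 dirs for brackets.
Dir NW: first cell '.' (not opp) -> no flip
Dir N: first cell '.' (not opp) -> no flip
Dir NE: first cell '.' (not opp) -> no flip
Dir W: first cell '.' (not opp) -> no flip
Dir E: first cell '.' (not opp) -> no flip
Dir SW: opp run (2,3), next='.' -> no flip
Dir S: opp run (2,4) capped by B -> flip
Dir SE: first cell '.' (not opp) -> no flip
All flips: (2,4)

Answer: ........
.B..B...
.WWWB...
...BB...
...BBB..
........
........
........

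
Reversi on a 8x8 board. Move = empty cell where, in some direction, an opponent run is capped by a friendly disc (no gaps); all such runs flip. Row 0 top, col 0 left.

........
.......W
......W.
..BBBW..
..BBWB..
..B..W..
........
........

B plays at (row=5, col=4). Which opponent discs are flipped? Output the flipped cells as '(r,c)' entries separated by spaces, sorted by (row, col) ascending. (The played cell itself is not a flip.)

Answer: (4,4)

Derivation:
Dir NW: first cell 'B' (not opp) -> no flip
Dir N: opp run (4,4) capped by B -> flip
Dir NE: first cell 'B' (not opp) -> no flip
Dir W: first cell '.' (not opp) -> no flip
Dir E: opp run (5,5), next='.' -> no flip
Dir SW: first cell '.' (not opp) -> no flip
Dir S: first cell '.' (not opp) -> no flip
Dir SE: first cell '.' (not opp) -> no flip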